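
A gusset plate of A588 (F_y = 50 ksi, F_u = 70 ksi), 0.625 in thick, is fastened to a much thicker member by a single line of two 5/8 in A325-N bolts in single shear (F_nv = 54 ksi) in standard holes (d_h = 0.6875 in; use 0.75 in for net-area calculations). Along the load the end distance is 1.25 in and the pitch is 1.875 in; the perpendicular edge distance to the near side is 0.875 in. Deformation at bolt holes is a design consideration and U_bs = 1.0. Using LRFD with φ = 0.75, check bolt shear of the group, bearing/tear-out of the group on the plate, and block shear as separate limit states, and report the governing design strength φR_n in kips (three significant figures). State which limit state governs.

24.9 kips (bolt shear governs)

Bolt shear: A_b = π·0.625²/4 = 0.3068 in²; R_n = 54 × 0.3068 × 2 × 1 = 33.13 kips → 0.75 × 33.13 = 24.9 kips.
Bearing: edge l_c = 0.9062, r_n = 47.58 kips; interior l_c = 1.188, r_n = 62.34 kips; R_n = 47.58 + 1·62.34 = 109.9 kips → 82.4 kips.
Block shear: A_gv = 1.953, A_nv = 1.25, A_nt = 0.3125 in²; R_n = min(0.6F_uA_nv, 0.6F_yA_gv) + U_bs·F_u·A_nt = 74.38 kips → 55.8 kips.
Bolt shear governs: 24.9 kips.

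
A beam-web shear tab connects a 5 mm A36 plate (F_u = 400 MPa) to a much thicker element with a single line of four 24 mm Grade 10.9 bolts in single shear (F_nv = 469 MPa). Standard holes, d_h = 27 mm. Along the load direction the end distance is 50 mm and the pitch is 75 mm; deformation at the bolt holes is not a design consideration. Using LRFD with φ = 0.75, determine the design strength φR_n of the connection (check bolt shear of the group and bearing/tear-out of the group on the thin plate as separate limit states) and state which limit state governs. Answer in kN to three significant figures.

Bolt shear: A_b = π·24²/4 = 452.4 mm²; R_n = 469 × 452.4 × 4 × 1 / 1000 = 848.7 kN → 0.75 × 848.7 = 637 kN.
Bearing (1.5 l_c t F_u ≤ 3.0 d t F_u): upper limit = 3.0·24·5·400 / 1000 = 144 kN.
  Edge l_c = 50 − 27/2 = 36.5 → r_n = 109.5 kN; interior l_c = 75 − 27 = 48 → r_n = 144 kN.
  R_n,bearing = 1·109.5 + 3·144 = 541.5 kN → 0.75 × 541.5 = 406 kN.
Bearing governs: 406 kN.

406 kN (bearing governs)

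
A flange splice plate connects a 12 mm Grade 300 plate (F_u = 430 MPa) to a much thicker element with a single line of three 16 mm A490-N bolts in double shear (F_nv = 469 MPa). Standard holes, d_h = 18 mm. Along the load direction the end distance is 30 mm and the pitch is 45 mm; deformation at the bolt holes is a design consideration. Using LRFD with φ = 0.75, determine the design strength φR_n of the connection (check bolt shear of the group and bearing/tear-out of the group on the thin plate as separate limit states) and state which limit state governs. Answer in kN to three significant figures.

Bolt shear: A_b = π·16²/4 = 201.1 mm²; R_n = 469 × 201.1 × 3 × 2 / 1000 = 565.8 kN → 0.75 × 565.8 = 424 kN.
Bearing (1.2 l_c t F_u ≤ 2.4 d t F_u): upper limit = 2.4·16·12·430 / 1000 = 198.1 kN.
  Edge l_c = 30 − 18/2 = 21 → r_n = 130 kN; interior l_c = 45 − 18 = 27 → r_n = 167.2 kN.
  R_n,bearing = 1·130 + 2·167.2 = 464.4 kN → 0.75 × 464.4 = 348 kN.
Bearing governs: 348 kN.

348 kN (bearing governs)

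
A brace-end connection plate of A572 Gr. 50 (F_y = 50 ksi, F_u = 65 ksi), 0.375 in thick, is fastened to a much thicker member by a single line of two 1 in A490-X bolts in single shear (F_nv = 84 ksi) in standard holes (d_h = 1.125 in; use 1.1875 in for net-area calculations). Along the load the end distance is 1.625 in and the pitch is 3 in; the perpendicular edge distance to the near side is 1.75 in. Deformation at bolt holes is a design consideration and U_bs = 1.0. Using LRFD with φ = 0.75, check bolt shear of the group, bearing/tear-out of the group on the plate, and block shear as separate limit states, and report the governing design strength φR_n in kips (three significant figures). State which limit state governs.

Bolt shear: A_b = π·1²/4 = 0.7854 in²; R_n = 84 × 0.7854 × 2 × 1 = 131.9 kips → 0.75 × 131.9 = 99 kips.
Bearing: edge l_c = 1.062, r_n = 31.08 kips; interior l_c = 1.875, r_n = 54.84 kips; R_n = 31.08 + 1·54.84 = 85.92 kips → 64.4 kips.
Block shear: A_gv = 1.734, A_nv = 1.066, A_nt = 0.4336 in²; R_n = min(0.6F_uA_nv, 0.6F_yA_gv) + U_bs·F_u·A_nt = 69.77 kips → 52.3 kips.
Block shear governs: 52.3 kips.

52.3 kips (block shear governs)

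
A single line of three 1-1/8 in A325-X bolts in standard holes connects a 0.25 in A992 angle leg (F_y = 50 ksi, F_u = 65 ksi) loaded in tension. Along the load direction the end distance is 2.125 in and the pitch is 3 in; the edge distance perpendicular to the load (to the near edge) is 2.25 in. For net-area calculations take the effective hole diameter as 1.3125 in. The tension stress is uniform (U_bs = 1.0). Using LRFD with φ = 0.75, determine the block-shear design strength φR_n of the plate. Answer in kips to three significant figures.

54.8 kips

Shear plane L_v = 2.125 + 2·3 = 8.125 in; A_gv = 8.125 × 0.25 = 2.031 in².
A_nv = (8.125 − 2.5·1.3125) × 0.25 = 1.211 in².
A_nt = (2.25 − 0.5·1.3125) × 0.25 = 0.3984 in².
0.6 F_u A_nv = 47.23 kips; 0.6 F_y A_gv = 60.94 kips → shear rupture governs the shear term.
R_n = 47.23 + 1.0 × 65 × 0.3984 = 73.12 kips.
Design strength φR_n = 0.75 × 73.12 = 54.8 kips.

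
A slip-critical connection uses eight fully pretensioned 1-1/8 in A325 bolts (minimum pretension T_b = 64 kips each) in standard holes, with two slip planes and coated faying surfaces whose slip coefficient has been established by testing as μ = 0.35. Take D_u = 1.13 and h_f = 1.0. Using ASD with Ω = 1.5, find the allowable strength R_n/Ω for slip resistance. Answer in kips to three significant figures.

R_n = μ · D_u · h_f · T_b · n_s · n_b = 0.35 × 1.13 × 1.0 × 64 × 2 × 8 = 405 kips.
Allowable strength R_n/Ω = 405 / 1.5 = 270 kips.

270 kips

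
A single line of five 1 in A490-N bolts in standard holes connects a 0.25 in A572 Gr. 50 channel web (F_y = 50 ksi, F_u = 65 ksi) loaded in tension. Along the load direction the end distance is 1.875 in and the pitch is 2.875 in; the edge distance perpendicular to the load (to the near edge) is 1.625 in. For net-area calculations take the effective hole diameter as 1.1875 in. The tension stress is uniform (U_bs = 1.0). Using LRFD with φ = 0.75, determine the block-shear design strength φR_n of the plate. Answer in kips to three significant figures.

71.3 kips

Shear plane L_v = 1.875 + 4·2.875 = 13.38 in; A_gv = 13.38 × 0.25 = 3.344 in².
A_nv = (13.38 − 4.5·1.1875) × 0.25 = 2.008 in².
A_nt = (1.625 − 0.5·1.1875) × 0.25 = 0.2578 in².
0.6 F_u A_nv = 78.3 kips; 0.6 F_y A_gv = 100.3 kips → shear rupture governs the shear term.
R_n = 78.3 + 1.0 × 65 × 0.2578 = 95.06 kips.
Design strength φR_n = 0.75 × 95.06 = 71.3 kips.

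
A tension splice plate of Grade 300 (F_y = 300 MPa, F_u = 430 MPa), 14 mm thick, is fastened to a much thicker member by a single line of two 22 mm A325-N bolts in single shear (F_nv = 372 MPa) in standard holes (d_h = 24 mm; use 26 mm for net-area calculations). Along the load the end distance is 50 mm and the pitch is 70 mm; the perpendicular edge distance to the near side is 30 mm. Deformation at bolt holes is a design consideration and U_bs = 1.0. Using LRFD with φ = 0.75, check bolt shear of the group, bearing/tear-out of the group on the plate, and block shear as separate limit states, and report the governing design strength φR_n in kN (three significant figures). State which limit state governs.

Bolt shear: A_b = π·22²/4 = 380.1 mm²; R_n = 372 × 380.1 × 2 × 1 / 1000 = 282.8 kN → 0.75 × 282.8 = 212 kN.
Bearing: edge l_c = 38, r_n = 274.5 kN; interior l_c = 46, r_n = 317.9 kN; R_n = 274.5 + 1·317.9 = 592.4 kN → 444 kN.
Block shear: A_gv = 1680, A_nv = 1134, A_nt = 238 mm²; R_n = min(0.6F_uA_nv, 0.6F_yA_gv) + U_bs·F_u·A_nt = 394.9 kN → 296 kN.
Bolt shear governs: 212 kN.

212 kN (bolt shear governs)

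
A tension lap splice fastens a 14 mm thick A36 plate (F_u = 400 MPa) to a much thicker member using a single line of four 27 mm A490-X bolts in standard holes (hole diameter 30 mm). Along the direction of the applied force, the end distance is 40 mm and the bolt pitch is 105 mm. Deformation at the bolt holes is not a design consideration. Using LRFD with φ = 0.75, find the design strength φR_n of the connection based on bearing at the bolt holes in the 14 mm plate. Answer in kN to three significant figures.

1180 kN

Per bolt r_n = 1.5 l_c t F_u ≤ 3.0 d t F_u; upper limit = 3.0 × 27 × 14 × 400 / 1000 = 453.6 kN.
Edge bolt: l_c = 40 − 30/2 = 25 mm → 1.5 × 25 × 14 × 400 / 1000 = 210 → r_n = 210 kN.
Interior bolts: l_c = 105 − 30 = 75 mm → 1.5 × 75 × 14 × 400 / 1000 = 630 → r_n = 453.6 kN.
R_n = 1 × 210 + 3 × 453.6 = 1571 kN.
Design strength φR_n = 0.75 × 1571 = 1180 kN.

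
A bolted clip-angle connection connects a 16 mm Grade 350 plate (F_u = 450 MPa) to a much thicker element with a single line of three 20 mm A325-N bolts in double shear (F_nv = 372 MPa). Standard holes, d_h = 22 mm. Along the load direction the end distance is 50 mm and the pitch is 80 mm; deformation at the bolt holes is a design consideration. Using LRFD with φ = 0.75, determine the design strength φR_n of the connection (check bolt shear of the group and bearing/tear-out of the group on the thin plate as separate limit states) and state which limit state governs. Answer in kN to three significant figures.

526 kN (bolt shear governs)

Bolt shear: A_b = π·20²/4 = 314.2 mm²; R_n = 372 × 314.2 × 3 × 2 / 1000 = 701.2 kN → 0.75 × 701.2 = 526 kN.
Bearing (1.2 l_c t F_u ≤ 2.4 d t F_u): upper limit = 2.4·20·16·450 / 1000 = 345.6 kN.
  Edge l_c = 50 − 22/2 = 39 → r_n = 337 kN; interior l_c = 80 − 22 = 58 → r_n = 345.6 kN.
  R_n,bearing = 1·337 + 2·345.6 = 1028 kN → 0.75 × 1028 = 771 kN.
Bolt shear governs: 526 kN.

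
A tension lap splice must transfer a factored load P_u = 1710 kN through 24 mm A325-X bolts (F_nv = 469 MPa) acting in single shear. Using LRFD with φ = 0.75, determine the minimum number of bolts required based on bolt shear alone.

A_b = π·24²/4 = 452.4 mm².
Per-bolt design strength φR_n = 0.75 × 469 × 452.4 × 1 / 1000 = 159.1 kN.
n ≥ 1710 / 159.1 = 10.75 → use 11 bolts.

11 bolts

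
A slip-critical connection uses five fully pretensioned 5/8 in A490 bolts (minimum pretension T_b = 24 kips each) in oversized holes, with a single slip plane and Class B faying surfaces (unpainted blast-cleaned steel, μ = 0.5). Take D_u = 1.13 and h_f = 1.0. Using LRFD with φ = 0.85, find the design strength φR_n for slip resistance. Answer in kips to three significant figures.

R_n = μ · D_u · h_f · T_b · n_s · n_b = 0.5 × 1.13 × 1.0 × 24 × 1 × 5 = 67.8 kips.
Design strength φR_n = 0.85 × 67.8 = 57.6 kips.

57.6 kips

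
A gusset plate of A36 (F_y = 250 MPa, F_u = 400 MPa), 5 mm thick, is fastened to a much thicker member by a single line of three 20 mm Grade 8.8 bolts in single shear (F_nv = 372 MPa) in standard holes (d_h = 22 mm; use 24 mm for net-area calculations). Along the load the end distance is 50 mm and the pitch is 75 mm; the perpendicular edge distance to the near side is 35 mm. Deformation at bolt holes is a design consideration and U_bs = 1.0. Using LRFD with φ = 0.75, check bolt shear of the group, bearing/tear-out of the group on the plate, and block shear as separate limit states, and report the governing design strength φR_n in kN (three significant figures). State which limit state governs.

147 kN (block shear governs)

Bolt shear: A_b = π·20²/4 = 314.2 mm²; R_n = 372 × 314.2 × 3 × 1 / 1000 = 350.6 kN → 0.75 × 350.6 = 263 kN.
Bearing: edge l_c = 39, r_n = 93.6 kN; interior l_c = 53, r_n = 96 kN; R_n = 93.6 + 2·96 = 285.6 kN → 214 kN.
Block shear: A_gv = 1000, A_nv = 700, A_nt = 115 mm²; R_n = min(0.6F_uA_nv, 0.6F_yA_gv) + U_bs·F_u·A_nt = 196 kN → 147 kN.
Block shear governs: 147 kN.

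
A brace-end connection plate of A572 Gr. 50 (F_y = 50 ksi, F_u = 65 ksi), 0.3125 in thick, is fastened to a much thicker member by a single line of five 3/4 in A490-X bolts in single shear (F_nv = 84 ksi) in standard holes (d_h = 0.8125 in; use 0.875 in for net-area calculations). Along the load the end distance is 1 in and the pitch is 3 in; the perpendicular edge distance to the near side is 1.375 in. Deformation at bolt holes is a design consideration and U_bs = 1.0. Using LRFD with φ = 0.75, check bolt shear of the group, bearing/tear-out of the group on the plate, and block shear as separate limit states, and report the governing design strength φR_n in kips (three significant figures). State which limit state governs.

Bolt shear: A_b = π·0.75²/4 = 0.4418 in²; R_n = 84 × 0.4418 × 5 × 1 = 185.6 kips → 0.75 × 185.6 = 139 kips.
Bearing: edge l_c = 0.5938, r_n = 14.47 kips; interior l_c = 2.188, r_n = 36.56 kips; R_n = 14.47 + 4·36.56 = 160.7 kips → 121 kips.
Block shear: A_gv = 4.062, A_nv = 2.832, A_nt = 0.293 in²; R_n = min(0.6F_uA_nv, 0.6F_yA_gv) + U_bs·F_u·A_nt = 129.5 kips → 97.1 kips.
Block shear governs: 97.1 kips.

97.1 kips (block shear governs)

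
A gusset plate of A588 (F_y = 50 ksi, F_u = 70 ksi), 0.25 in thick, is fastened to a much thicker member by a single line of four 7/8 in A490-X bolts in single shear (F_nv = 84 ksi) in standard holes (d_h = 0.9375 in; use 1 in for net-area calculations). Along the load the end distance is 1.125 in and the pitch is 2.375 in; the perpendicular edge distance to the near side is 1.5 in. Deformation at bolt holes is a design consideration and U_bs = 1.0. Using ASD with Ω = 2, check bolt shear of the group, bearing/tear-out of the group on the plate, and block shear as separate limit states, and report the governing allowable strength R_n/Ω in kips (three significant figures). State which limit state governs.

Bolt shear: A_b = π·0.875²/4 = 0.6013 in²; R_n = 84 × 0.6013 × 4 × 1 = 202 kips → 202 / 2 = 101 kips.
Bearing: edge l_c = 0.6562, r_n = 13.78 kips; interior l_c = 1.438, r_n = 30.19 kips; R_n = 13.78 + 3·30.19 = 104.3 kips → 52.2 kips.
Block shear: A_gv = 2.062, A_nv = 1.188, A_nt = 0.25 in²; R_n = min(0.6F_uA_nv, 0.6F_yA_gv) + U_bs·F_u·A_nt = 67.38 kips → 33.7 kips.
Block shear governs: 33.7 kips.

33.7 kips (block shear governs)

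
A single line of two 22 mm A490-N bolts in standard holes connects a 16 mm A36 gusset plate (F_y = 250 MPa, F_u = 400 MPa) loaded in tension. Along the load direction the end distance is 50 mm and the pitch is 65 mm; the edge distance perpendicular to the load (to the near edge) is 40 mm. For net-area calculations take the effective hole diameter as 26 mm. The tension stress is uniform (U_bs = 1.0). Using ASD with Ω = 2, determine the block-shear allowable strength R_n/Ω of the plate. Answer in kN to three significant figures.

Shear plane L_v = 50 + 1·65 = 115 mm; A_gv = 115 × 16 = 1840 mm².
A_nv = (115 − 1.5·26) × 16 = 1216 mm².
A_nt = (40 − 0.5·26) × 16 = 432 mm².
0.6 F_u A_nv = 291.8 kN; 0.6 F_y A_gv = 276 kN → shear yielding governs the shear term.
R_n = 276 + 1.0 × 400 × 432 / 1000 = 448.8 kN.
Allowable strength R_n/Ω = 448.8 / 2 = 224 kN.

224 kN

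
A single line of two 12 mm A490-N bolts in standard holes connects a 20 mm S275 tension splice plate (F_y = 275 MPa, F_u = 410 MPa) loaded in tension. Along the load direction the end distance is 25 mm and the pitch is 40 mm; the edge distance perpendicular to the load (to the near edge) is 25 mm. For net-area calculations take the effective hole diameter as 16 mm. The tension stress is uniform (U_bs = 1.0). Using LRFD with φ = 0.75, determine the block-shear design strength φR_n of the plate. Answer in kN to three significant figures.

Shear plane L_v = 25 + 1·40 = 65 mm; A_gv = 65 × 20 = 1300 mm².
A_nv = (65 − 1.5·16) × 20 = 820 mm².
A_nt = (25 − 0.5·16) × 20 = 340 mm².
0.6 F_u A_nv = 201.7 kN; 0.6 F_y A_gv = 214.5 kN → shear rupture governs the shear term.
R_n = 201.7 + 1.0 × 410 × 340 / 1000 = 341.1 kN.
Design strength φR_n = 0.75 × 341.1 = 256 kN.

256 kN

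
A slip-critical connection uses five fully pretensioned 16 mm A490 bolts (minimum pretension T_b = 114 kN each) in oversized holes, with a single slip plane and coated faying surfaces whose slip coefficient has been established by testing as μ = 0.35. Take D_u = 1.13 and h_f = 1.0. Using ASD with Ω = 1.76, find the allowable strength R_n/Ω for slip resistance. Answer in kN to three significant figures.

R_n = μ · D_u · h_f · T_b · n_s · n_b = 0.35 × 1.13 × 1.0 × 114 × 1 × 5 = 225.4 kN.
Allowable strength R_n/Ω = 225.4 / 1.76 = 128 kN.

128 kN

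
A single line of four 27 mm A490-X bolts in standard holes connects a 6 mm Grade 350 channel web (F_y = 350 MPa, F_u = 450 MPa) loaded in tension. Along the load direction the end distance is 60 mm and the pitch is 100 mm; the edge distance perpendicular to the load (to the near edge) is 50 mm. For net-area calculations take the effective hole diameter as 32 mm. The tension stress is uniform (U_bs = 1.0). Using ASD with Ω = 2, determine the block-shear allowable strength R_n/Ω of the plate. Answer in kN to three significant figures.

Shear plane L_v = 60 + 3·100 = 360 mm; A_gv = 360 × 6 = 2160 mm².
A_nv = (360 − 3.5·32) × 6 = 1488 mm².
A_nt = (50 − 0.5·32) × 6 = 204 mm².
0.6 F_u A_nv = 401.8 kN; 0.6 F_y A_gv = 453.6 kN → shear rupture governs the shear term.
R_n = 401.8 + 1.0 × 450 × 204 / 1000 = 493.6 kN.
Allowable strength R_n/Ω = 493.6 / 2 = 247 kN.

247 kN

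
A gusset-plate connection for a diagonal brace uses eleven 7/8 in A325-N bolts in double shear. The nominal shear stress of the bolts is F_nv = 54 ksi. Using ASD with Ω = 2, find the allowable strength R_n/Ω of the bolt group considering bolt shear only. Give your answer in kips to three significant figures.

357 kips

A_b = π × 0.875² / 4 = 0.6013 in².
R_n = F_nv · A_b · n · n_s = 54 × 0.6013 × 11 × 2 = 714.4 kips.
Allowable strength R_n/Ω = 714.4 / 2 = 357 kips.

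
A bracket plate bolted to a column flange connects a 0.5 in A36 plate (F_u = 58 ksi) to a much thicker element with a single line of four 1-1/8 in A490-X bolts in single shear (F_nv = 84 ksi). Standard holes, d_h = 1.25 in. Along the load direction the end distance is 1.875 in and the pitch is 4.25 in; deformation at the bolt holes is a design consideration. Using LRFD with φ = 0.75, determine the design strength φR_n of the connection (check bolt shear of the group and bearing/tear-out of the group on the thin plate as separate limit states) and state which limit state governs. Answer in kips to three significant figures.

Bolt shear: A_b = π·1.125²/4 = 0.994 in²; R_n = 84 × 0.994 × 4 × 1 = 334 kips → 0.75 × 334 = 250 kips.
Bearing (1.2 l_c t F_u ≤ 2.4 d t F_u): upper limit = 2.4·1.125·0.5·58 = 78.3 kips.
  Edge l_c = 1.875 − 1.25/2 = 1.25 → r_n = 43.5 kips; interior l_c = 4.25 − 1.25 = 3 → r_n = 78.3 kips.
  R_n,bearing = 1·43.5 + 3·78.3 = 278.4 kips → 0.75 × 278.4 = 209 kips.
Bearing governs: 209 kips.

209 kips (bearing governs)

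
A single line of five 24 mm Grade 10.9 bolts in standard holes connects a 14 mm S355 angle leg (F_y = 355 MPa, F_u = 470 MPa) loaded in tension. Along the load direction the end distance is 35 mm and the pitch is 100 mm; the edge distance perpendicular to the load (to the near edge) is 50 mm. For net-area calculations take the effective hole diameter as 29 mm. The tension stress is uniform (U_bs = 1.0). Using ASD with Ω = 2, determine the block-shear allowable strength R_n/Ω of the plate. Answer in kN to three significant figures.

Shear plane L_v = 35 + 4·100 = 435 mm; A_gv = 435 × 14 = 6090 mm².
A_nv = (435 − 4.5·29) × 14 = 4263 mm².
A_nt = (50 − 0.5·29) × 14 = 497 mm².
0.6 F_u A_nv = 1202 kN; 0.6 F_y A_gv = 1297 kN → shear rupture governs the shear term.
R_n = 1202 + 1.0 × 470 × 497 / 1000 = 1436 kN.
Allowable strength R_n/Ω = 1436 / 2 = 718 kN.

718 kN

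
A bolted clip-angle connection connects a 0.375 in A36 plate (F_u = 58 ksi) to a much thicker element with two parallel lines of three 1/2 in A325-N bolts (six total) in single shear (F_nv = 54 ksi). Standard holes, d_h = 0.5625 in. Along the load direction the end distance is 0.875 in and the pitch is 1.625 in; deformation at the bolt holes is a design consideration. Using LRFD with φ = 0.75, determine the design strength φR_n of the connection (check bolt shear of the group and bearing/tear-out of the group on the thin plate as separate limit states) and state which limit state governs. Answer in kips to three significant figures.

47.7 kips (bolt shear governs)

Bolt shear: A_b = π·0.5²/4 = 0.1963 in²; R_n = 54 × 0.1963 × 6 × 1 = 63.62 kips → 0.75 × 63.62 = 47.7 kips.
Bearing (1.2 l_c t F_u ≤ 2.4 d t F_u): upper limit = 2.4·0.5·0.375·58 = 26.1 kips.
  Edge l_c = 0.875 − 0.5625/2 = 0.5938 → r_n = 15.5 kips; interior l_c = 1.625 − 0.5625 = 1.062 → r_n = 26.1 kips.
  R_n,bearing = 2·15.5 + 4·26.1 = 135.4 kips → 0.75 × 135.4 = 102 kips.
Bolt shear governs: 47.7 kips.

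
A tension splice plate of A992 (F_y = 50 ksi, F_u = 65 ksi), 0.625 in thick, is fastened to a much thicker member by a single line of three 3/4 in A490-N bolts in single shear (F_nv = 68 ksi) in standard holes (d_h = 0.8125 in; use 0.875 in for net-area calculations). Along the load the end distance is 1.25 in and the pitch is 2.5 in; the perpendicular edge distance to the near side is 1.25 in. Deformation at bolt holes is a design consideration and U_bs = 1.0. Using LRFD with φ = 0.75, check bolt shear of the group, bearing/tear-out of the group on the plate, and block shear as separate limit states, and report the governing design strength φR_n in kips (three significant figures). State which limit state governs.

Bolt shear: A_b = π·0.75²/4 = 0.4418 in²; R_n = 68 × 0.4418 × 3 × 1 = 90.12 kips → 0.75 × 90.12 = 67.6 kips.
Bearing: edge l_c = 0.8438, r_n = 41.13 kips; interior l_c = 1.688, r_n = 73.12 kips; R_n = 41.13 + 2·73.12 = 187.4 kips → 141 kips.
Block shear: A_gv = 3.906, A_nv = 2.539, A_nt = 0.5078 in²; R_n = min(0.6F_uA_nv, 0.6F_yA_gv) + U_bs·F_u·A_nt = 132 kips → 99 kips.
Bolt shear governs: 67.6 kips.

67.6 kips (bolt shear governs)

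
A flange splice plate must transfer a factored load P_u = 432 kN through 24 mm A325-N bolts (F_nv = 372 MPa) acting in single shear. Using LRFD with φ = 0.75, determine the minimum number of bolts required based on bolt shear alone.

4 bolts

A_b = π·24²/4 = 452.4 mm².
Per-bolt design strength φR_n = 0.75 × 372 × 452.4 × 1 / 1000 = 126.2 kN.
n ≥ 432 / 126.2 = 3.423 → use 4 bolts.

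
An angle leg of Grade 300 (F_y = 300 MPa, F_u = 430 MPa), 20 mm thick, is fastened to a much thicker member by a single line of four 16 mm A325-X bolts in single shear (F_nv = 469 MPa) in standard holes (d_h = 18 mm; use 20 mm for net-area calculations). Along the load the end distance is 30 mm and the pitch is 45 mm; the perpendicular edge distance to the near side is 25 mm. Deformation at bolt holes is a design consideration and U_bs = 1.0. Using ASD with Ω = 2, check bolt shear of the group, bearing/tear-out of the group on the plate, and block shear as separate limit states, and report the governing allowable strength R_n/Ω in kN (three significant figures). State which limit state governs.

189 kN (bolt shear governs)

Bolt shear: A_b = π·16²/4 = 201.1 mm²; R_n = 469 × 201.1 × 4 × 1 / 1000 = 377.2 kN → 377.2 / 2 = 189 kN.
Bearing: edge l_c = 21, r_n = 216.7 kN; interior l_c = 27, r_n = 278.6 kN; R_n = 216.7 + 3·278.6 = 1053 kN → 526 kN.
Block shear: A_gv = 3300, A_nv = 1900, A_nt = 300 mm²; R_n = min(0.6F_uA_nv, 0.6F_yA_gv) + U_bs·F_u·A_nt = 619.2 kN → 310 kN.
Bolt shear governs: 189 kN.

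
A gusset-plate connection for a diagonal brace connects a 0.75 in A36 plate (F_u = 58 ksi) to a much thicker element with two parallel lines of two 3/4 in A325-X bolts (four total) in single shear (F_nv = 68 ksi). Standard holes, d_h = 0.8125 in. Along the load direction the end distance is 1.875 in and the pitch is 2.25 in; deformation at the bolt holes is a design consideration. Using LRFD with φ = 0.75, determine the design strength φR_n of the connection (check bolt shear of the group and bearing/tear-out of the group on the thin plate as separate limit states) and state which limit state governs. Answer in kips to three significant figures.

Bolt shear: A_b = π·0.75²/4 = 0.4418 in²; R_n = 68 × 0.4418 × 4 × 1 = 120.2 kips → 0.75 × 120.2 = 90.1 kips.
Bearing (1.2 l_c t F_u ≤ 2.4 d t F_u): upper limit = 2.4·0.75·0.75·58 = 78.3 kips.
  Edge l_c = 1.875 − 0.8125/2 = 1.469 → r_n = 76.67 kips; interior l_c = 2.25 − 0.8125 = 1.438 → r_n = 75.04 kips.
  R_n,bearing = 2·76.67 + 2·75.04 = 303.4 kips → 0.75 × 303.4 = 228 kips.
Bolt shear governs: 90.1 kips.

90.1 kips (bolt shear governs)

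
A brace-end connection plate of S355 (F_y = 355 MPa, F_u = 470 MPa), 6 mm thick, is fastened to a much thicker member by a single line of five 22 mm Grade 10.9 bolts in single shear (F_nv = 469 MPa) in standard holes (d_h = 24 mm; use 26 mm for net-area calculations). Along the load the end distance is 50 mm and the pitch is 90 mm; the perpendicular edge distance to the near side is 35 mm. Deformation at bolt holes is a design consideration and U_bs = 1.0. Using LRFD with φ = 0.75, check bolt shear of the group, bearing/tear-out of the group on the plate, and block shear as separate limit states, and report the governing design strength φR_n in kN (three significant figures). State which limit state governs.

418 kN (block shear governs)

Bolt shear: A_b = π·22²/4 = 380.1 mm²; R_n = 469 × 380.1 × 5 × 1 / 1000 = 891.4 kN → 0.75 × 891.4 = 669 kN.
Bearing: edge l_c = 38, r_n = 128.6 kN; interior l_c = 66, r_n = 148.9 kN; R_n = 128.6 + 4·148.9 = 724.2 kN → 543 kN.
Block shear: A_gv = 2460, A_nv = 1758, A_nt = 132 mm²; R_n = min(0.6F_uA_nv, 0.6F_yA_gv) + U_bs·F_u·A_nt = 557.8 kN → 418 kN.
Block shear governs: 418 kN.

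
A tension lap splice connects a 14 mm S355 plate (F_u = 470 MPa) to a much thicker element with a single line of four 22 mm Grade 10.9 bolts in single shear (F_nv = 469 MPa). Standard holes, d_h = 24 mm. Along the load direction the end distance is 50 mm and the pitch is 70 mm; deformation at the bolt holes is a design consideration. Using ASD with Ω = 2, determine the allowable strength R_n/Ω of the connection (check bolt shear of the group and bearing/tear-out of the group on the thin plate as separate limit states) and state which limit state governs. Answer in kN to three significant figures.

357 kN (bolt shear governs)

Bolt shear: A_b = π·22²/4 = 380.1 mm²; R_n = 469 × 380.1 × 4 × 1 / 1000 = 713.1 kN → 713.1 / 2 = 357 kN.
Bearing (1.2 l_c t F_u ≤ 2.4 d t F_u): upper limit = 2.4·22·14·470 / 1000 = 347.4 kN.
  Edge l_c = 50 − 24/2 = 38 → r_n = 300 kN; interior l_c = 70 − 24 = 46 → r_n = 347.4 kN.
  R_n,bearing = 1·300 + 3·347.4 = 1342 kN → 1342 / 2 = 671 kN.
Bolt shear governs: 357 kN.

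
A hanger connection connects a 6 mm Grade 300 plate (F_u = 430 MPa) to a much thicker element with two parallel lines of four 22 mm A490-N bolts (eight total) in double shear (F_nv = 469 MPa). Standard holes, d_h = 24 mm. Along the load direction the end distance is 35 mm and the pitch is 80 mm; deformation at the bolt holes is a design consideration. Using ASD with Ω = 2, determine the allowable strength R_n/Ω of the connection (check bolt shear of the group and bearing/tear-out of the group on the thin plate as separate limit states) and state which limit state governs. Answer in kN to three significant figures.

Bolt shear: A_b = π·22²/4 = 380.1 mm²; R_n = 469 × 380.1 × 8 × 2 / 1000 = 2853 kN → 2853 / 2 = 1430 kN.
Bearing (1.2 l_c t F_u ≤ 2.4 d t F_u): upper limit = 2.4·22·6·430 / 1000 = 136.2 kN.
  Edge l_c = 35 − 24/2 = 23 → r_n = 71.21 kN; interior l_c = 80 − 24 = 56 → r_n = 136.2 kN.
  R_n,bearing = 2·71.21 + 6·136.2 = 959.8 kN → 959.8 / 2 = 480 kN.
Bearing governs: 480 kN.

480 kN (bearing governs)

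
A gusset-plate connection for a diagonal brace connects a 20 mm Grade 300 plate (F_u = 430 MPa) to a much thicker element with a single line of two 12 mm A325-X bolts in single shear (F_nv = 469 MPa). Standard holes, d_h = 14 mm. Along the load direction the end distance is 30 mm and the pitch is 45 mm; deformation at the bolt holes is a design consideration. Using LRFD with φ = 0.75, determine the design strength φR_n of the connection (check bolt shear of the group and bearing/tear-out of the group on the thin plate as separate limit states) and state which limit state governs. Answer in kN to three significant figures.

Bolt shear: A_b = π·12²/4 = 113.1 mm²; R_n = 469 × 113.1 × 2 × 1 / 1000 = 106.1 kN → 0.75 × 106.1 = 79.6 kN.
Bearing (1.2 l_c t F_u ≤ 2.4 d t F_u): upper limit = 2.4·12·20·430 / 1000 = 247.7 kN.
  Edge l_c = 30 − 14/2 = 23 → r_n = 237.4 kN; interior l_c = 45 − 14 = 31 → r_n = 247.7 kN.
  R_n,bearing = 1·237.4 + 1·247.7 = 485 kN → 0.75 × 485 = 364 kN.
Bolt shear governs: 79.6 kN.

79.6 kN (bolt shear governs)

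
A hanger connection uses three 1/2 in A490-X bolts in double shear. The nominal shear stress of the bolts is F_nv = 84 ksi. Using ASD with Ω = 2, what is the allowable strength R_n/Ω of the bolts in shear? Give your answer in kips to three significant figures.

A_b = π × 0.5² / 4 = 0.1963 in².
R_n = F_nv · A_b · n · n_s = 84 × 0.1963 × 3 × 2 = 98.96 kips.
Allowable strength R_n/Ω = 98.96 / 2 = 49.5 kips.

49.5 kips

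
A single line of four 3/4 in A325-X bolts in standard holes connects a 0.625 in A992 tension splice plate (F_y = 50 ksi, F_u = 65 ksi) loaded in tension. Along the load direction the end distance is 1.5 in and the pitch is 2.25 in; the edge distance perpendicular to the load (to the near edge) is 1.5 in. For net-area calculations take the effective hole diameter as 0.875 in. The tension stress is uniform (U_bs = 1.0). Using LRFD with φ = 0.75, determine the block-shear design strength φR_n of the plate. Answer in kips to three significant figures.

127 kips

Shear plane L_v = 1.5 + 3·2.25 = 8.25 in; A_gv = 8.25 × 0.625 = 5.156 in².
A_nv = (8.25 − 3.5·0.875) × 0.625 = 3.242 in².
A_nt = (1.5 − 0.5·0.875) × 0.625 = 0.6641 in².
0.6 F_u A_nv = 126.4 kips; 0.6 F_y A_gv = 154.7 kips → shear rupture governs the shear term.
R_n = 126.4 + 1.0 × 65 × 0.6641 = 169.6 kips.
Design strength φR_n = 0.75 × 169.6 = 127 kips.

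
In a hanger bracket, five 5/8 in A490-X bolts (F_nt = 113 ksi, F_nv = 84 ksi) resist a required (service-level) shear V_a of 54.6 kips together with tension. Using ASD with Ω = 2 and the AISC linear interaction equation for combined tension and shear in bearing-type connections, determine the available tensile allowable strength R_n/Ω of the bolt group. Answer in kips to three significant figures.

39.2 kips

A_b = π·0.625²/4 = 0.3068 in²; f_rv = 54.6 / (5 × 0.3068) = 35.59 ksi.
F'_nt = 1.3 F_nt − (Ω F_nt / F_nv) f_rv = 1.3·113 − (2·113/84)·35.59 = 51.14 ksi, capped at F_nt → F'_nt = 51.14 ksi.
R_n = F'_nt · A_b · n = 51.14 × 0.3068 × 5 = 78.44 kips.
Allowable strength R_n/Ω = 78.44 / 2 = 39.2 kips.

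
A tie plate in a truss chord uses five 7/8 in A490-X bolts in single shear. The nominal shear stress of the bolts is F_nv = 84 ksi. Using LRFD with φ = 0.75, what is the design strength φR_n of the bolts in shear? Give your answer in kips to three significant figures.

189 kips

A_b = π × 0.875² / 4 = 0.6013 in².
R_n = F_nv · A_b · n · n_s = 84 × 0.6013 × 5 × 1 = 252.6 kips.
Design strength φR_n = 0.75 × 252.6 = 189 kips.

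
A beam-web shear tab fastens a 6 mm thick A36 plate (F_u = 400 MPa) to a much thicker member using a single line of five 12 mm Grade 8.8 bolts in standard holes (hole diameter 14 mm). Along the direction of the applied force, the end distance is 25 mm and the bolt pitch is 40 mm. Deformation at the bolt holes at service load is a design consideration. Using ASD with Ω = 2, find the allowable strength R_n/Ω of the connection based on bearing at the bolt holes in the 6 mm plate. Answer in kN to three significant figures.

Per bolt r_n = 1.2 l_c t F_u ≤ 2.4 d t F_u; upper limit = 2.4 × 12 × 6 × 400 / 1000 = 69.12 kN.
Edge bolt: l_c = 25 − 14/2 = 18 mm → 1.2 × 18 × 6 × 400 / 1000 = 51.84 → r_n = 51.84 kN.
Interior bolts: l_c = 40 − 14 = 26 mm → 1.2 × 26 × 6 × 400 / 1000 = 74.88 → r_n = 69.12 kN.
R_n = 1 × 51.84 + 4 × 69.12 = 328.3 kN.
Allowable strength R_n/Ω = 328.3 / 2 = 164 kN.

164 kN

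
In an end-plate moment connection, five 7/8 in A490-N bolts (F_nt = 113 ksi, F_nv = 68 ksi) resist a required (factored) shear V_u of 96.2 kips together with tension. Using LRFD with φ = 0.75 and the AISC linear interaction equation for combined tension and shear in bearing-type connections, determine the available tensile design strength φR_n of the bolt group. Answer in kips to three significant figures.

171 kips

A_b = π·0.875²/4 = 0.6013 in²; f_rv = 96.2 / (5 × 0.6013) = 32 ksi.
F'_nt = 1.3 F_nt − (F_nt / φF_nv) f_rv = 1.3·113 − (113/(0.75·68))·32 = 76.01 ksi, capped at F_nt → F'_nt = 76.01 ksi.
R_n = F'_nt · A_b · n = 76.01 × 0.6013 × 5 = 228.5 kips.
Design strength φR_n = 0.75 × 228.5 = 171 kips.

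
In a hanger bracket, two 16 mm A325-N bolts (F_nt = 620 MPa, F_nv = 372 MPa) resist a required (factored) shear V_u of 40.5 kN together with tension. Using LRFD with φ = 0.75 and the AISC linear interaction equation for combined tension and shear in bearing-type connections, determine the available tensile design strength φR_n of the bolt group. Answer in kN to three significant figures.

A_b = π·16²/4 = 201.1 mm²; f_rv = 40.5 × 1000 / (2 × 201.1) = 100.7 MPa.
F'_nt = 1.3 F_nt − (F_nt / φF_nv) f_rv = 1.3·620 − (620/(0.75·372))·100.7 = 582.2 MPa, capped at F_nt → F'_nt = 582.2 MPa.
R_n = F'_nt · A_b · n = 582.2 × 201.1 × 2 / 1000 = 234.1 kN.
Design strength φR_n = 0.75 × 234.1 = 176 kN.

176 kN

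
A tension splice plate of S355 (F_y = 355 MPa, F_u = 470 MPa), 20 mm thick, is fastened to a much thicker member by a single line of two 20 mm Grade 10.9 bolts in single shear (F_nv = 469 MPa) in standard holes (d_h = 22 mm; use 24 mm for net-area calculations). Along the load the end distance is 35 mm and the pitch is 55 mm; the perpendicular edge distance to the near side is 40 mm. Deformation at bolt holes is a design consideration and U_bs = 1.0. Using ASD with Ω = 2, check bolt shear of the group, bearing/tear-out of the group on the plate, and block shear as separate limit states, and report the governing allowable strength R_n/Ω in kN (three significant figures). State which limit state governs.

Bolt shear: A_b = π·20²/4 = 314.2 mm²; R_n = 469 × 314.2 × 2 × 1 / 1000 = 294.7 kN → 294.7 / 2 = 147 kN.
Bearing: edge l_c = 24, r_n = 270.7 kN; interior l_c = 33, r_n = 372.2 kN; R_n = 270.7 + 1·372.2 = 643 kN → 321 kN.
Block shear: A_gv = 1800, A_nv = 1080, A_nt = 560 mm²; R_n = min(0.6F_uA_nv, 0.6F_yA_gv) + U_bs·F_u·A_nt = 567.8 kN → 284 kN.
Bolt shear governs: 147 kN.

147 kN (bolt shear governs)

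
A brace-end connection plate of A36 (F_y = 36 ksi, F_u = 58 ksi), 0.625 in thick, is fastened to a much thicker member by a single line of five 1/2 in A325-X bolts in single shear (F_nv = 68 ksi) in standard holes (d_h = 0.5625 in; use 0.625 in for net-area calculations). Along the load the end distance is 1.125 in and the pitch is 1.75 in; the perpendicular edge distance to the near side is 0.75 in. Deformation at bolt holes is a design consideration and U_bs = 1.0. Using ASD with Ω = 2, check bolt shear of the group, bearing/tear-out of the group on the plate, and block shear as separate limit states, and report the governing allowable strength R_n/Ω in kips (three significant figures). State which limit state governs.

Bolt shear: A_b = π·0.5²/4 = 0.1963 in²; R_n = 68 × 0.1963 × 5 × 1 = 66.76 kips → 66.76 / 2 = 33.4 kips.
Bearing: edge l_c = 0.8438, r_n = 36.7 kips; interior l_c = 1.188, r_n = 43.5 kips; R_n = 36.7 + 4·43.5 = 210.7 kips → 105 kips.
Block shear: A_gv = 5.078, A_nv = 3.32, A_nt = 0.2734 in²; R_n = min(0.6F_uA_nv, 0.6F_yA_gv) + U_bs·F_u·A_nt = 125.5 kips → 62.8 kips.
Bolt shear governs: 33.4 kips.

33.4 kips (bolt shear governs)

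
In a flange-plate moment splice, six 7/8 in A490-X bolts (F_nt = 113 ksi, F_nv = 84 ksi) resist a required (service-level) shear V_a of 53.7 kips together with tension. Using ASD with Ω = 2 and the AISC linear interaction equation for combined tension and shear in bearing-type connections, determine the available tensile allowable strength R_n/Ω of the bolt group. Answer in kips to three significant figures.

A_b = π·0.875²/4 = 0.6013 in²; f_rv = 53.7 / (6 × 0.6013) = 14.88 ksi.
F'_nt = 1.3 F_nt − (Ω F_nt / F_nv) f_rv = 1.3·113 − (2·113/84)·14.88 = 106.9 ksi, capped at F_nt → F'_nt = 106.9 ksi.
R_n = F'_nt · A_b · n = 106.9 × 0.6013 × 6 = 385.5 kips.
Allowable strength R_n/Ω = 385.5 / 2 = 193 kips.

193 kips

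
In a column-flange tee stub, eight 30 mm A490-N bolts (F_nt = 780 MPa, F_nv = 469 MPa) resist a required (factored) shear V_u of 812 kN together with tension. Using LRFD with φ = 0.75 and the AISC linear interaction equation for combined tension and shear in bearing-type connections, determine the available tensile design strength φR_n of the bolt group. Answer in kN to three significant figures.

A_b = π·30²/4 = 706.9 mm²; f_rv = 812 × 1000 / (8 × 706.9) = 143.6 MPa.
F'_nt = 1.3 F_nt − (F_nt / φF_nv) f_rv = 1.3·780 − (780/(0.75·469))·143.6 = 695.6 MPa, capped at F_nt → F'_nt = 695.6 MPa.
R_n = F'_nt · A_b · n = 695.6 × 706.9 × 8 / 1000 = 3933 kN.
Design strength φR_n = 0.75 × 3933 = 2950 kN.

2950 kN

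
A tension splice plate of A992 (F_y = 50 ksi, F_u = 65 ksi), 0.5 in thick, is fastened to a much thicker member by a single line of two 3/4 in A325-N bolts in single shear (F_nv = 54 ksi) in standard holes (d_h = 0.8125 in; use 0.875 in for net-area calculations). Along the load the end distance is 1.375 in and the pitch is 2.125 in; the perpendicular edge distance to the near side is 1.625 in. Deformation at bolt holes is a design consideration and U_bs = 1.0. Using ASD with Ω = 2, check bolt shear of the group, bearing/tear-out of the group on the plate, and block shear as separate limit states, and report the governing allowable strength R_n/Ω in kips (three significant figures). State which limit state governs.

Bolt shear: A_b = π·0.75²/4 = 0.4418 in²; R_n = 54 × 0.4418 × 2 × 1 = 47.71 kips → 47.71 / 2 = 23.9 kips.
Bearing: edge l_c = 0.9688, r_n = 37.78 kips; interior l_c = 1.312, r_n = 51.19 kips; R_n = 37.78 + 1·51.19 = 88.97 kips → 44.5 kips.
Block shear: A_gv = 1.75, A_nv = 1.094, A_nt = 0.5938 in²; R_n = min(0.6F_uA_nv, 0.6F_yA_gv) + U_bs·F_u·A_nt = 81.25 kips → 40.6 kips.
Bolt shear governs: 23.9 kips.

23.9 kips (bolt shear governs)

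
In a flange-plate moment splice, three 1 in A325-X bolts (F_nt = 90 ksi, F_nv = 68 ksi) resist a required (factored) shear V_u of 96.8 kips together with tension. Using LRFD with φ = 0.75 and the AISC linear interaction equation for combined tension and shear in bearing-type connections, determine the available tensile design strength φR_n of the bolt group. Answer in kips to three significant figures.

A_b = π·1²/4 = 0.7854 in²; f_rv = 96.8 / (3 × 0.7854) = 41.08 ksi.
F'_nt = 1.3 F_nt − (F_nt / φF_nv) f_rv = 1.3·90 − (90/(0.75·68))·41.08 = 44.5 ksi, capped at F_nt → F'_nt = 44.5 ksi.
R_n = F'_nt · A_b · n = 44.5 × 0.7854 × 3 = 104.9 kips.
Design strength φR_n = 0.75 × 104.9 = 78.6 kips.

78.6 kips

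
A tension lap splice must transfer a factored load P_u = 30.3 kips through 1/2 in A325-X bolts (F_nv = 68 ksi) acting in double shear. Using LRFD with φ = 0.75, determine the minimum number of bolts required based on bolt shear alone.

A_b = π·0.5²/4 = 0.1963 in².
Per-bolt design strength φR_n = 0.75 × 68 × 0.1963 × 2 = 20.03 kips.
n ≥ 30.3 / 20.03 = 1.513 → use 2 bolts.

2 bolts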